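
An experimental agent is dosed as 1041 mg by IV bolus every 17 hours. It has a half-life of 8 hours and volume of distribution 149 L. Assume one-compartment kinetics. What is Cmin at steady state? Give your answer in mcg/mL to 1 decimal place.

2.1 mcg/mL

k = ln2/t½ = ln2/8 ≈ 0.086643 h⁻¹; fraction remaining f = e^(−kτ) = e^(−0.086643×17) ≈ 0.2293.
At steady state, accumulation factor R = 1/(1 − e^(−kτ)) ≈ 1.2975.
Each bolus raises the concentration by D/Vd = 1041/149 ≈ 6.987 mcg/mL.
Cmax,ss = C₀/(1 − f) ≈ 6.987/0.7707 ≈ 9.066 mcg/mL.
Steady-state trough Cmin,ss = Cmax,ss·f ≈ 9.066 × 0.2293 ≈ 2.079 mcg/mL.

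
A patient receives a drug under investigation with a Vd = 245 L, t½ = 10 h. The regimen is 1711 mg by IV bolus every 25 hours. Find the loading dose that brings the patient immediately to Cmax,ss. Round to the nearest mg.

2078 mg

f = (1/2)^(25/10) ≈ 0.176777; accumulation ratio R = 1/(1−f) ≈ 1.21474.
Loading dose to hit Cmax,ss on first dose: D_load = D_maint·R ≈ 1711 × 1.21474 ≈ 2078.42 mg.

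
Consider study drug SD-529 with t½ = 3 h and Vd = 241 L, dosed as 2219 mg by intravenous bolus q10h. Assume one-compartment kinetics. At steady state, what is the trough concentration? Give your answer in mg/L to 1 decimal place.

τ/t½ = 10/3 ≈ 3.3333, so fraction remaining f = (1/2)^(10/3) ≈ 0.0992.
Accumulation ratio R = 1/(1 − f) ≈ 1/0.9008 ≈ 1.1101.
Each bolus raises the concentration by D/Vd = 2219/241 ≈ 9.207 mg/L.
Cmax,ss = C₀/(1 − f) ≈ 9.207/0.9008 ≈ 10.221 mg/L.
Steady-state trough Cmin,ss = Cmax,ss·f ≈ 10.221 × 0.0992 ≈ 1.014 mg/L.

1.0 mg/L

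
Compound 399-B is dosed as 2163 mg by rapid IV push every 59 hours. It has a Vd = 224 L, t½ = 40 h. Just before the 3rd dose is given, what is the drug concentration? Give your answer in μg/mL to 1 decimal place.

f = (1/2)^(τ/t½) = (1/2)^(59/40) ≈ 0.3597.
C₀ = D/Vd = 2163/224 ≈ 9.656 μg/mL.
Before the 3rd dose, 2 doses have been given. Superposition: Cmin = C₀·(f + f²).
≈ 9.656 × (0.3597 + 0.1294) ≈ 9.656 × 0.4891 ≈ 4.723 μg/mL.

4.7 μg/mL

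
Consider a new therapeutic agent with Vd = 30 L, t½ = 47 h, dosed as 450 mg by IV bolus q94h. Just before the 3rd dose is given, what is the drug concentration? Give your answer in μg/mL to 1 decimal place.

f = (1/2)^(τ/t½) = (1/2)^(94/47) ≈ 0.2500.
C₀ = D/Vd = 450/30 ≈ 15.000 μg/mL.
Before the 3rd dose, 2 doses have been given. Superposition: Cmin = C₀·(f + f²).
≈ 15.000 × (0.2500 + 0.0625) ≈ 15.000 × 0.3125 ≈ 4.688 μg/mL.

4.7 μg/mL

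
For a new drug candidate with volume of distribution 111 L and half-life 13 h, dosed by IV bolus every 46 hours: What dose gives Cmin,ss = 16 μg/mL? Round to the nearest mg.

18860 mg

τ/t½ = 46/13 ≈ 3.5385, so f = (1/2)^(46/13) ≈ 0.086063.
Cmin,ss = (D/Vd)·f/(1−f), so D = Cmin,ss·Vd·(1−f)/f.
D = 16 × 111 × (1−f)/f ≈ 16 × 111 × 10.61940 ≈ 18860.05 mg.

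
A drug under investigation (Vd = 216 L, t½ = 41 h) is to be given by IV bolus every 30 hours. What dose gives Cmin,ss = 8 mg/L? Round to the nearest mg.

τ/t½ = 30/41 ≈ 0.73171, so f = (1/2)^(30/41) ≈ 0.602191.
Cmin,ss = (D/Vd)·f/(1−f), so D = Cmin,ss·Vd·(1−f)/f.
D = 8 × 216 × (1−f)/f ≈ 8 × 216 × 0.66060 ≈ 1141.52 mg.

1142 mg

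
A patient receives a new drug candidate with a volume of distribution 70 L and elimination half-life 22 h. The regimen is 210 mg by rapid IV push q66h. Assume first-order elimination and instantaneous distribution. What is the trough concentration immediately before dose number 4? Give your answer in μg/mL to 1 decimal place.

0.4 μg/mL

f = (1/2)^(τ/t½) = (1/2)^(66/22) ≈ 0.1250.
C₀ = D/Vd = 210/70 ≈ 3.000 μg/mL.
Before the 4th dose, 3 doses have been given. Superposition: Cmin = C₀·(f + f² + … + f^3).
≈ 3.000 × (0.1250 + 0.0156 + 0.0020) ≈ 3.000 × 0.1426 ≈ 0.428 μg/mL.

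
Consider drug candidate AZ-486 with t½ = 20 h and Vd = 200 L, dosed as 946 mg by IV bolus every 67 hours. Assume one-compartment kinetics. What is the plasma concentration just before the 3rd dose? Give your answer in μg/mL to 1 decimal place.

f = (1/2)^(τ/t½) = (1/2)^(67/20) ≈ 0.0981.
C₀ = D/Vd = 946/200 ≈ 4.730 μg/mL.
Before the 3rd dose, 2 doses have been given. Superposition: Cmin = C₀·(f + f²).
≈ 4.730 × (0.0981 + 0.0096) ≈ 4.730 × 0.1077 ≈ 0.509 μg/mL.

0.5 μg/mL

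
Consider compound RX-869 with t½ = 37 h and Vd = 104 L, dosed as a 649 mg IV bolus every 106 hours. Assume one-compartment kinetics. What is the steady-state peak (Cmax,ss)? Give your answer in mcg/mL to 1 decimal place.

Over one 106-h interval, 106/37 ≈ 2.8649 half-lives elapse, leaving f ≈ 0.1373 of each dose.
At steady state, accumulation factor R = 1/(1 − e^(−kτ)) ≈ 1.1592.
Single-dose peak C₀ = D/Vd = 649/104 ≈ 6.240 mcg/mL.
Cmax,ss = C₀/(1 − f) ≈ 6.240/0.8627 ≈ 7.233 mcg/mL.

7.2 mcg/mL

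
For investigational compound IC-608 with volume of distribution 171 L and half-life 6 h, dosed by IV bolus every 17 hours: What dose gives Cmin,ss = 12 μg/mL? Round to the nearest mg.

12573 mg

τ/t½ = 17/6 ≈ 2.8333, so f = (1/2)^(17/6) ≈ 0.140308.
Cmin,ss = (D/Vd)·f/(1−f), so D = Cmin,ss·Vd·(1−f)/f.
D = 12 × 171 × (1−f)/f ≈ 12 × 171 × 6.12718 ≈ 12572.97 mg.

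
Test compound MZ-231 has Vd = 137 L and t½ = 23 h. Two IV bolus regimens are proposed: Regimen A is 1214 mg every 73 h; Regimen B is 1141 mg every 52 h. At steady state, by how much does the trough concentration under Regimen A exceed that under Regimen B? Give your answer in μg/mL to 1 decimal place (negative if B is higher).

Regimen A: f = (1/2)^(73/23) ≈ 0.1108; Cmin,ss = (1214/137)·f/(1−f) ≈ 1.104 μg/mL.
Regimen B: f = (1/2)^(52/23) ≈ 0.2086; Cmin,ss = (1141/137)·f/(1−f) ≈ 2.195 μg/mL.
Difference ≈ 1.104 − 2.195 ≈ -1.091 μg/mL.

-1.1 μg/mL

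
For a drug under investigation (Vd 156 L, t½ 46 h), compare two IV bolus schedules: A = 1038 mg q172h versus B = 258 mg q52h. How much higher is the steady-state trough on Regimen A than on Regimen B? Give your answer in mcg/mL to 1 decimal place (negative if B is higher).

Regimen A: f = (1/2)^(172/46) ≈ 0.0749; Cmin,ss = (1038/156)·f/(1−f) ≈ 0.539 mcg/mL.
Regimen B: f = (1/2)^(52/46) ≈ 0.4568; Cmin,ss = (258/156)·f/(1−f) ≈ 1.391 mcg/mL.
Difference ≈ 0.539 − 1.391 ≈ -0.852 mcg/mL.

-0.9 mcg/mL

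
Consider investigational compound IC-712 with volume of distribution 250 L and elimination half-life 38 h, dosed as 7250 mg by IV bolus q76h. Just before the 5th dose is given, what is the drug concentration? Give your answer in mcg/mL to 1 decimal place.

f = (1/2)^(τ/t½) = (1/2)^(76/38) ≈ 0.2500.
C₀ = D/Vd = 7250/250 ≈ 29.000 mcg/mL.
Before the 5th dose, 4 doses have been given. Superposition: Cmin = C₀·(f + f² + … + f^4).
≈ 29.000 × (0.2500 + 0.0625 + 0.0156 + 0.0039) ≈ 29.000 × 0.3320 ≈ 9.628 mcg/mL.

9.6 mcg/mL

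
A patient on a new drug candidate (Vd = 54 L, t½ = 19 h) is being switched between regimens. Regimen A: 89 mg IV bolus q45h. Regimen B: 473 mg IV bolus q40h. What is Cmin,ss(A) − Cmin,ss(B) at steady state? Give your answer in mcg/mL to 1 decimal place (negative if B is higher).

Regimen A: f = (1/2)^(45/19) ≈ 0.1937; Cmin,ss = (89/54)·f/(1−f) ≈ 0.396 mcg/mL.
Regimen B: f = (1/2)^(40/19) ≈ 0.2324; Cmin,ss = (473/54)·f/(1−f) ≈ 2.652 mcg/mL.
Difference ≈ 0.396 − 2.652 ≈ -2.256 mcg/mL.

-2.3 mcg/mL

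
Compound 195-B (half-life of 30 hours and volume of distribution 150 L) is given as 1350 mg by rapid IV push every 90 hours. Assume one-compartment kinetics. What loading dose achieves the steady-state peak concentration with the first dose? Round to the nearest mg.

f = (1/2)^(90/30) ≈ 0.125000; accumulation ratio R = 1/(1−f) ≈ 1.14286.
Loading dose to hit Cmax,ss on first dose: D_load = D_maint·R ≈ 1350 × 1.14286 ≈ 1542.86 mg.

1543 mg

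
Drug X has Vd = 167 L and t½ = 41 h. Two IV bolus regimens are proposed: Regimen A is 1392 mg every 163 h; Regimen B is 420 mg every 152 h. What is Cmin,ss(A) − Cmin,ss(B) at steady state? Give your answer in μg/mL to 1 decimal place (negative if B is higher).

0.4 μg/mL

Regimen A: f = (1/2)^(163/41) ≈ 0.0636; Cmin,ss = (1392/167)·f/(1−f) ≈ 0.566 μg/mL.
Regimen B: f = (1/2)^(152/41) ≈ 0.0766; Cmin,ss = (420/167)·f/(1−f) ≈ 0.209 μg/mL.
Difference ≈ 0.566 − 0.209 ≈ 0.357 μg/mL.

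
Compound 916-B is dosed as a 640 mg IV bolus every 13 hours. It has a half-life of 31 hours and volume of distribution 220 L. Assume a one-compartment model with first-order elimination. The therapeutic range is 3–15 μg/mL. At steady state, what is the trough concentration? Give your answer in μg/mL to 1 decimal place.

k = ln2/t½ = ln2/31 ≈ 0.022360 h⁻¹; fraction remaining f = e^(−kτ) = e^(−0.022360×13) ≈ 0.7478.
Single-dose peak C₀ = D/Vd = 640/220 ≈ 2.909 μg/mL.
Steady-state trough Cmin,ss = C₀·f/(1−f) ≈ 2.909 × 0.7478/0.2522 ≈ 8.625 μg/mL.
Trough 8.6 μg/mL vs MEC 3 μg/mL: adequate.

8.6 μg/mL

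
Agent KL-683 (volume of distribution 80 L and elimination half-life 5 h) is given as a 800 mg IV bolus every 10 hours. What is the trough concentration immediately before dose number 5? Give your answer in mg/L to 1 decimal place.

f = (1/2)^(τ/t½) = (1/2)^(10/5) ≈ 0.2500.
C₀ = D/Vd = 800/80 ≈ 10.000 mg/L.
Before the 5th dose, 4 doses have been given. Superposition: Cmin = C₀·(f + f² + … + f^4).
≈ 10.000 × (0.2500 + 0.0625 + 0.0156 + 0.0039) ≈ 10.000 × 0.3320 ≈ 3.320 mg/L.

3.3 mg/L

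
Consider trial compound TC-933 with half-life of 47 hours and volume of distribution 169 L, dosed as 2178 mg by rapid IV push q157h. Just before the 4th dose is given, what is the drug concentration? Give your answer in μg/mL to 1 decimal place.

1.4 μg/mL

f = (1/2)^(τ/t½) = (1/2)^(157/47) ≈ 0.0987.
C₀ = D/Vd = 2178/169 ≈ 12.888 μg/mL.
Before the 4th dose, 3 doses have been given. Superposition: Cmin = C₀·(f + f² + … + f^3).
≈ 12.888 × (0.0987 + 0.0097 + 0.0010) ≈ 12.888 × 0.1094 ≈ 1.410 μg/mL.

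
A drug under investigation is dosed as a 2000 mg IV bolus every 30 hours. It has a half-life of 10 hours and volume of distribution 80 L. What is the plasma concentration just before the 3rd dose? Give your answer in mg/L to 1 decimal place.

3.5 mg/L

f = (1/2)^(τ/t½) = (1/2)^(30/10) ≈ 0.1250.
C₀ = D/Vd = 2000/80 ≈ 25.000 mg/L.
Before the 3rd dose, 2 doses have been given. Superposition: Cmin = C₀·(f + f²).
≈ 25.000 × (0.1250 + 0.0156) ≈ 25.000 × 0.1406 ≈ 3.515 mg/L.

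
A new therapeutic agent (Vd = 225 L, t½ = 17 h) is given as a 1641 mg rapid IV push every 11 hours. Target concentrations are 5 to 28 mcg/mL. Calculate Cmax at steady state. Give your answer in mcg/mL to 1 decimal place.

20.2 mcg/mL

τ/t½ = 11/17 ≈ 0.64706, so fraction remaining f = (1/2)^(11/17) ≈ 0.6386.
At steady state, accumulation factor R = 1/(1 − e^(−kτ)) ≈ 2.7670.
Single-dose peak C₀ = D/Vd = 1641/225 ≈ 7.293 mcg/mL.
Cmax,ss = C₀/(1 − f) ≈ 7.293/0.3614 ≈ 20.180 mcg/mL.
Peak 20.2 mcg/mL vs MTC 28 mcg/mL: below toxic threshold.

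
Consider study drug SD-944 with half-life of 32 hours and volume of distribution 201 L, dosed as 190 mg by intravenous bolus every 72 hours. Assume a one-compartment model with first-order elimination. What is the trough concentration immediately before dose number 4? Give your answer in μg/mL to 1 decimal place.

0.2 μg/mL

f = (1/2)^(τ/t½) = (1/2)^(72/32) ≈ 0.2102.
C₀ = D/Vd = 190/201 ≈ 0.945 μg/mL.
Before the 4th dose, 3 doses have been given. Superposition: Cmin = C₀·(f + f² + … + f^3).
≈ 0.945 × (0.2102 + 0.0442 + 0.0093) ≈ 0.945 × 0.2637 ≈ 0.249 μg/mL.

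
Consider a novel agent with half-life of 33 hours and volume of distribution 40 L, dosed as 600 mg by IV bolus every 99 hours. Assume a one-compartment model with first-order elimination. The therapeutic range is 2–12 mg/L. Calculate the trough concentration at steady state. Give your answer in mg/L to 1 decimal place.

2.1 mg/L

τ = 99 h = 3 half-lives, so f = (1/2)^3 = 0.125.
At steady state, R = 1/(1 − 0.125) = 8/7.
Single-dose peak C₀ = D/Vd = 600/40 = 15 mg/L.
Steady-state peak Cmax,ss = C₀·R = 15 × 8/7 ≈ 17.143 mg/L.
Steady-state trough Cmin,ss = Cmax,ss·f ≈ 17.143 × 0.125 ≈ 2.143 mg/L.
Trough 2.1 mg/L vs MEC 2 mg/L: adequate.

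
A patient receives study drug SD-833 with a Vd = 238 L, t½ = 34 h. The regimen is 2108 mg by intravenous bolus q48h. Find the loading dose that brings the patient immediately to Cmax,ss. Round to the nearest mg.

f = (1/2)^(48/34) ≈ 0.375852; accumulation ratio R = 1/(1−f) ≈ 1.60218.
Loading dose to hit Cmax,ss on first dose: D_load = D_maint·R ≈ 2108 × 1.60218 ≈ 3377.40 mg.

3377 mg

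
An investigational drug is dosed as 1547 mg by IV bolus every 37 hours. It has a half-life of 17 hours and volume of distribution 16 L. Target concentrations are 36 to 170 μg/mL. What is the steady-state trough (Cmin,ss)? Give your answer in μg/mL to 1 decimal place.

k = ln2/t½ = ln2/17 ≈ 0.040773 h⁻¹; fraction remaining f = e^(−kτ) = e^(−0.040773×37) ≈ 0.2212.
Accumulation ratio R = 1/(1 − f) ≈ 1/0.7788 ≈ 1.2840.
Single-dose peak C₀ = D/Vd = 1547/16 ≈ 96.688 μg/mL.
Steady-state peak Cmax,ss = C₀·R ≈ 96.688 × 1.2840 ≈ 124.147 μg/mL.
Steady-state trough Cmin,ss = Cmax,ss·f ≈ 124.147 × 0.2212 ≈ 27.461 μg/mL.
Trough 27.5 μg/mL vs MEC 36 μg/mL: subtherapeutic.

27.5 μg/mL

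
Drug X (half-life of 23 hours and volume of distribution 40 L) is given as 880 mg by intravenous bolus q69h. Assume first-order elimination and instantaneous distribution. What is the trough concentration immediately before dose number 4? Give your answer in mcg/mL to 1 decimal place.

f = (1/2)^(τ/t½) = (1/2)^(69/23) ≈ 0.1250.
C₀ = D/Vd = 880/40 ≈ 22.000 mcg/mL.
Before the 4th dose, 3 doses have been given. Superposition: Cmin = C₀·(f + f² + … + f^3).
≈ 22.000 × (0.1250 + 0.0156 + 0.0020) ≈ 22.000 × 0.1426 ≈ 3.137 mcg/mL.

3.1 mcg/mL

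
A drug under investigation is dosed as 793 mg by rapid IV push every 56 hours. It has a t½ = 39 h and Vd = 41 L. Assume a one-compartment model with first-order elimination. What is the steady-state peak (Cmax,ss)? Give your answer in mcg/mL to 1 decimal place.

Over one 56-h interval, 56/39 ≈ 1.4359 half-lives elapse, leaving f ≈ 0.3696 of each dose.
Accumulation ratio R = 1/(1 − f) ≈ 1/0.6304 ≈ 1.5863.
Each bolus raises the concentration by D/Vd = 793/41 ≈ 19.341 mcg/mL.
Steady-state peak Cmax,ss = C₀·R ≈ 19.341 × 1.5863 ≈ 30.681 mcg/mL.

30.7 mcg/mL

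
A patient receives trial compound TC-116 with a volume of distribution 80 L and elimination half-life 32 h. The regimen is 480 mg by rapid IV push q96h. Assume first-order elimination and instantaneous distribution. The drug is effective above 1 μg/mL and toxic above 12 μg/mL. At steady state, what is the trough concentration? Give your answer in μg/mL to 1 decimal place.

τ = 96 h = 3 half-lives, so f = (1/2)^3 = 0.125.
At steady state, R = 1/(1 − 0.125) = 8/7.
Single-dose peak C₀ = D/Vd = 480/80 = 6 μg/mL.
Steady-state peak Cmax,ss = C₀·R = 6 × 8/7 ≈ 6.857 μg/mL.
Steady-state trough Cmin,ss = Cmax,ss·f ≈ 6.857 × 0.125 ≈ 0.857 μg/mL.
Trough 0.9 μg/mL vs MEC 1 μg/mL: subtherapeutic.

0.9 μg/mL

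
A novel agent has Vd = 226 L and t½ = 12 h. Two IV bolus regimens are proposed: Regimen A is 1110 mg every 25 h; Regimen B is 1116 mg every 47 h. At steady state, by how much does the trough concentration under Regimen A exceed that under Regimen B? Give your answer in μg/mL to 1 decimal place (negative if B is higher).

1.2 μg/mL

Regimen A: f = (1/2)^(25/12) ≈ 0.2360; Cmin,ss = (1110/226)·f/(1−f) ≈ 1.517 μg/mL.
Regimen B: f = (1/2)^(47/12) ≈ 0.0662; Cmin,ss = (1116/226)·f/(1−f) ≈ 0.350 μg/mL.
Difference ≈ 1.517 − 0.350 ≈ 1.167 μg/mL.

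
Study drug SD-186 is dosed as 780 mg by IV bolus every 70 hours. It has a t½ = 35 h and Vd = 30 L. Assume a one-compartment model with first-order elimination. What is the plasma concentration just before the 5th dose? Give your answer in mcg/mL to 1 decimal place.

8.6 mcg/mL

f = (1/2)^(τ/t½) = (1/2)^(70/35) ≈ 0.2500.
C₀ = D/Vd = 780/30 ≈ 26.000 mcg/mL.
Before the 5th dose, 4 doses have been given. Superposition: Cmin = C₀·(f + f² + … + f^4).
≈ 26.000 × (0.2500 + 0.0625 + 0.0156 + 0.0039) ≈ 26.000 × 0.3320 ≈ 8.632 mcg/mL.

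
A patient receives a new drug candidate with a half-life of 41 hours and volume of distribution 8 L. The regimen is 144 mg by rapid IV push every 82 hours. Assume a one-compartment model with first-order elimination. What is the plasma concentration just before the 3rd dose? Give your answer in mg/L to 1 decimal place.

f = (1/2)^(τ/t½) = (1/2)^(82/41) ≈ 0.2500.
C₀ = D/Vd = 144/8 ≈ 18.000 mg/L.
Before the 3rd dose, 2 doses have been given. Superposition: Cmin = C₀·(f + f²).
≈ 18.000 × (0.2500 + 0.0625) ≈ 18.000 × 0.3125 ≈ 5.625 mg/L.

5.6 mg/L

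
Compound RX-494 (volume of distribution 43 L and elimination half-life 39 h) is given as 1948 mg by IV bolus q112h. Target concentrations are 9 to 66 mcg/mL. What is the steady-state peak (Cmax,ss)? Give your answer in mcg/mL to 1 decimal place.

52.5 mcg/mL

Over one 112-h interval, 112/39 ≈ 2.8718 half-lives elapse, leaving f ≈ 0.1366 of each dose.
At steady state, accumulation factor R = 1/(1 − e^(−kτ)) ≈ 1.1582.
Each bolus raises the concentration by D/Vd = 1948/43 ≈ 45.302 mcg/mL.
Cmax,ss = C₀/(1 − f) ≈ 45.302/0.8634 ≈ 52.469 mcg/mL.
Peak 52.5 mcg/mL vs MTC 66 mcg/mL: below toxic threshold.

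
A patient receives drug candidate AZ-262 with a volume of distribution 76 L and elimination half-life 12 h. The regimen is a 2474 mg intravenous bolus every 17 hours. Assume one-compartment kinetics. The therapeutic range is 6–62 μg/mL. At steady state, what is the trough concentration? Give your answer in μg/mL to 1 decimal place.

k = ln2/t½ = ln2/12 ≈ 0.057762 h⁻¹; fraction remaining f = e^(−kτ) = e^(−0.057762×17) ≈ 0.3746.
Each bolus raises the concentration by D/Vd = 2474/76 ≈ 32.553 μg/mL.
Steady-state trough Cmin,ss = C₀·f/(1−f) ≈ 32.553 × 0.3746/0.6254 ≈ 19.498 μg/mL.
Trough 19.5 μg/mL vs MEC 6 μg/mL: adequate.

19.5 μg/mL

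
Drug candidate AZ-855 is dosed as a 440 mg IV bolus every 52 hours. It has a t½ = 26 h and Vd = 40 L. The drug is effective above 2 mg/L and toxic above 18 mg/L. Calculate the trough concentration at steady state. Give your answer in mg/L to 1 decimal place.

3.7 mg/L

τ = 52 h = 2 half-lives, so f = (1/2)^2 = 0.25.
At steady state, R = 1/(1 − 0.25) = 4/3.
Single-dose peak C₀ = D/Vd = 440/40 = 11 mg/L.
Steady-state peak Cmax,ss = C₀·R = 11 × 4/3 ≈ 14.667 mg/L.
Steady-state trough Cmin,ss = Cmax,ss·f ≈ 14.667 × 0.25 ≈ 3.667 mg/L.
Trough 3.7 mg/L vs MEC 2 mg/L: adequate.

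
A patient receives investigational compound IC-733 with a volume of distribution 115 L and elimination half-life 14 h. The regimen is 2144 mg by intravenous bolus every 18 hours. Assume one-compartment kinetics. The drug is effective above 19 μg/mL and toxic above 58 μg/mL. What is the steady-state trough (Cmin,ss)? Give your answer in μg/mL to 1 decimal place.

τ/t½ = 18/14 ≈ 1.2857, so fraction remaining f = (1/2)^(18/14) ≈ 0.4102.
Accumulation ratio R = 1/(1 − f) ≈ 1/0.5898 ≈ 1.6955.
Each bolus raises the concentration by D/Vd = 2144/115 ≈ 18.643 μg/mL.
Steady-state peak Cmax,ss = C₀·R ≈ 18.643 × 1.6955 ≈ 31.609 μg/mL.
Steady-state trough Cmin,ss = Cmax,ss·f ≈ 31.609 × 0.4102 ≈ 12.966 μg/mL.
Trough 13.0 μg/mL vs MEC 19 μg/mL: subtherapeutic.

13.0 μg/mL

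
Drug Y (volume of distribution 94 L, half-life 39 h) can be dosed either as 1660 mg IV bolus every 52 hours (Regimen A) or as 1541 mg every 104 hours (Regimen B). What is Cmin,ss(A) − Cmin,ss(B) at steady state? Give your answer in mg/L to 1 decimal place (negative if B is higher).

Regimen A: f = (1/2)^(52/39) ≈ 0.3969; Cmin,ss = (1660/94)·f/(1−f) ≈ 11.622 mg/L.
Regimen B: f = (1/2)^(104/39) ≈ 0.1575; Cmin,ss = (1541/94)·f/(1−f) ≈ 3.065 mg/L.
Difference ≈ 11.622 − 3.065 ≈ 8.557 mg/L.

8.6 mg/L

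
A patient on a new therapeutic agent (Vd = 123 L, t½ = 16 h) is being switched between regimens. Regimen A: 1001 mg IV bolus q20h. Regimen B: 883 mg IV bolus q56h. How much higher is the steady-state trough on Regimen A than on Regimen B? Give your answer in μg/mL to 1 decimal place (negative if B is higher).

Regimen A: f = (1/2)^(20/16) ≈ 0.4204; Cmin,ss = (1001/123)·f/(1−f) ≈ 5.903 μg/mL.
Regimen B: f = (1/2)^(56/16) ≈ 0.0884; Cmin,ss = (883/123)·f/(1−f) ≈ 0.696 μg/mL.
Difference ≈ 5.903 − 0.696 ≈ 5.207 μg/mL.

5.2 μg/mL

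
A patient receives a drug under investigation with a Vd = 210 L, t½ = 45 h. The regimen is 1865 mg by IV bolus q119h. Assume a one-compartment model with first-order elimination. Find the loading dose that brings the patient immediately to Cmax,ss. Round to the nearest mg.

2220 mg

f = (1/2)^(119/45) ≈ 0.159935; accumulation ratio R = 1/(1−f) ≈ 1.19038.
Loading dose to hit Cmax,ss on first dose: D_load = D_maint·R ≈ 1865 × 1.19038 ≈ 2220.06 mg.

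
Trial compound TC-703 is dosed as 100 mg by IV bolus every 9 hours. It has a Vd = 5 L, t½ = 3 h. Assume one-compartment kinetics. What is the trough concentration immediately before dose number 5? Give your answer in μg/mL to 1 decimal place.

2.9 μg/mL

f = (1/2)^(τ/t½) = (1/2)^(9/3) ≈ 0.1250.
C₀ = D/Vd = 100/5 ≈ 20.000 μg/mL.
Before the 5th dose, 4 doses have been given. Superposition: Cmin = C₀·(f + f² + … + f^4).
≈ 20.000 × (0.1250 + 0.0156 + 0.0020 + 0.0002) ≈ 20.000 × 0.1428 ≈ 2.856 μg/mL.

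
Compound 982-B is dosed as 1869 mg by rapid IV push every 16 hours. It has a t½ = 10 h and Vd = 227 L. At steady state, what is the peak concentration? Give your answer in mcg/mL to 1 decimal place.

Over one 16-h interval, 16/10 ≈ 1.6 half-lives elapse, leaving f ≈ 0.3299 of each dose.
Accumulation ratio R = 1/(1 − f) ≈ 1/0.6701 ≈ 1.4923.
Single-dose peak C₀ = D/Vd = 1869/227 ≈ 8.233 mcg/mL.
Steady-state peak Cmax,ss = C₀·R ≈ 8.233 × 1.4923 ≈ 12.286 mcg/mL.

12.3 mcg/mL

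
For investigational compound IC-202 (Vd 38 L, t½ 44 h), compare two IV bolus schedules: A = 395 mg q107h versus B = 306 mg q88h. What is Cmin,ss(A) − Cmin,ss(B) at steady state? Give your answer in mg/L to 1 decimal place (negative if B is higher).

Regimen A: f = (1/2)^(107/44) ≈ 0.1853; Cmin,ss = (395/38)·f/(1−f) ≈ 2.364 mg/L.
Regimen B: f = (1/2)^(88/44) ≈ 0.2500; Cmin,ss = (306/38)·f/(1−f) ≈ 2.684 mg/L.
Difference ≈ 2.364 − 2.684 ≈ -0.320 mg/L.

-0.3 mg/L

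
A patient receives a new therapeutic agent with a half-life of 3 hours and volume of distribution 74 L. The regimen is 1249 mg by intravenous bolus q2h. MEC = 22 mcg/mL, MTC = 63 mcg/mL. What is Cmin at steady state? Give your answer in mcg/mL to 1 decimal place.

Over one 2-h interval, 2/3 ≈ 0.66667 half-lives elapse, leaving f ≈ 0.6300 of each dose.
At steady state, accumulation factor R = 1/(1 − e^(−kτ)) ≈ 2.7027.
Single-dose peak C₀ = D/Vd = 1249/74 ≈ 16.878 mcg/mL.
Steady-state peak Cmax,ss = C₀·R ≈ 16.878 × 2.7027 ≈ 45.616 mcg/mL.
One interval later, Cmin,ss = Cmax,ss·e^(−kτ) ≈ 45.616 × 0.6300 ≈ 28.738 mcg/mL.
Trough 28.7 mcg/mL vs MEC 22 mcg/mL: adequate.

28.7 mcg/mL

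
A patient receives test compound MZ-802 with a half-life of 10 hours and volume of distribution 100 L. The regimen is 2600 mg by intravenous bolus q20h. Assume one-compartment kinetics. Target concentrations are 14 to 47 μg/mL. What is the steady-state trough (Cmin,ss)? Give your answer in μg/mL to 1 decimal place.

The dosing interval is 2 half-lives, so f = 2^(−2) = 0.25.
At steady state, R = 1/(1 − 0.25) = 4/3.
Single-dose peak C₀ = D/Vd = 2600/100 = 26 μg/mL.
Steady-state peak Cmax,ss = C₀·R = 26 × 4/3 ≈ 34.667 μg/mL.
Steady-state trough Cmin,ss = Cmax,ss·f ≈ 34.667 × 0.25 ≈ 8.667 μg/mL.
Trough 8.7 μg/mL vs MEC 14 μg/mL: subtherapeutic.

8.7 μg/mL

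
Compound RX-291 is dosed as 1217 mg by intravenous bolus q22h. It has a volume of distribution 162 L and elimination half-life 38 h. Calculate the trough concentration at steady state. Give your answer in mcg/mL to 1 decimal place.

15.2 mcg/mL

Over one 22-h interval, 22/38 ≈ 0.57895 half-lives elapse, leaving f ≈ 0.6695 of each dose.
Accumulation ratio R = 1/(1 − f) ≈ 1/0.3305 ≈ 3.0257.
Each bolus raises the concentration by D/Vd = 1217/162 ≈ 7.512 mcg/mL.
Cmax,ss = C₀/(1 − f) ≈ 7.512/0.3305 ≈ 22.729 mcg/mL.
One interval later, Cmin,ss = Cmax,ss·e^(−kτ) ≈ 22.729 × 0.6695 ≈ 15.217 mcg/mL.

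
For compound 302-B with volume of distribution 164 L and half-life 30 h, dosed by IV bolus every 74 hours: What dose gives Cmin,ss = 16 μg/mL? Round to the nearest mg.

τ/t½ = 74/30 ≈ 2.4667, so f = (1/2)^(74/30) ≈ 0.180909.
Cmin,ss = (D/Vd)·f/(1−f), so D = Cmin,ss·Vd·(1−f)/f.
D = 16 × 164 × (1−f)/f ≈ 16 × 164 × 4.52764 ≈ 11880.53 mg.

11881 mg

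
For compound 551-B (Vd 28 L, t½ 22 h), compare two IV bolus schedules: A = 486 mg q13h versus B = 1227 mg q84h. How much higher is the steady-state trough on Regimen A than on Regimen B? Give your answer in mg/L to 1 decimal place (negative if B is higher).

30.9 mg/L

Regimen A: f = (1/2)^(13/22) ≈ 0.6639; Cmin,ss = (486/28)·f/(1−f) ≈ 34.286 mg/L.
Regimen B: f = (1/2)^(84/22) ≈ 0.0709; Cmin,ss = (1227/28)·f/(1−f) ≈ 3.344 mg/L.
Difference ≈ 34.286 − 3.344 ≈ 30.942 mg/L.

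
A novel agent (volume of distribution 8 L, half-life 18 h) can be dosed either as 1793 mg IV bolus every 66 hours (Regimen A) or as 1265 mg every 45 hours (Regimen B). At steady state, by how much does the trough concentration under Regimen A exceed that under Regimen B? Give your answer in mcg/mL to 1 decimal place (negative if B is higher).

Regimen A: f = (1/2)^(66/18) ≈ 0.0787; Cmin,ss = (1793/8)·f/(1−f) ≈ 19.145 mcg/mL.
Regimen B: f = (1/2)^(45/18) ≈ 0.1768; Cmin,ss = (1265/8)·f/(1−f) ≈ 33.961 mcg/mL.
Difference ≈ 19.145 − 33.961 ≈ -14.816 mcg/mL.

-14.8 mcg/mL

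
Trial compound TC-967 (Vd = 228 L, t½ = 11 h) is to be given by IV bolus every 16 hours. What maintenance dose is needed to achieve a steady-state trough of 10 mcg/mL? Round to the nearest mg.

3969 mg

τ/t½ = 16/11 ≈ 1.4545, so f = (1/2)^(16/11) ≈ 0.364870.
Cmin,ss = (D/Vd)·f/(1−f), so D = Cmin,ss·Vd·(1−f)/f.
D = 10 × 228 × (1−f)/f ≈ 10 × 228 × 1.74070 ≈ 3968.80 mg.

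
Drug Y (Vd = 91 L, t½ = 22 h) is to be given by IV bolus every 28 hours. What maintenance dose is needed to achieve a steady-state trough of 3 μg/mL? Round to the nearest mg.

τ/t½ = 28/22 ≈ 1.2727, so f = (1/2)^(28/22) ≈ 0.413877.
Cmin,ss = (D/Vd)·f/(1−f), so D = Cmin,ss·Vd·(1−f)/f.
D = 3 × 91 × (1−f)/f ≈ 3 × 91 × 1.41618 ≈ 386.62 mg.

387 mg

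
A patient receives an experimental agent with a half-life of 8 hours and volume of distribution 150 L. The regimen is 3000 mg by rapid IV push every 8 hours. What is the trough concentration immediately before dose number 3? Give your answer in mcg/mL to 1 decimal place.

f = (1/2)^(τ/t½) = (1/2)^(8/8) ≈ 0.5000.
C₀ = D/Vd = 3000/150 ≈ 20.000 mcg/mL.
Before the 3rd dose, 2 doses have been given. Superposition: Cmin = C₀·(f + f²).
≈ 20.000 × (0.5000 + 0.2500) ≈ 20.000 × 0.7500 ≈ 15.000 mcg/mL.

15.0 mcg/mL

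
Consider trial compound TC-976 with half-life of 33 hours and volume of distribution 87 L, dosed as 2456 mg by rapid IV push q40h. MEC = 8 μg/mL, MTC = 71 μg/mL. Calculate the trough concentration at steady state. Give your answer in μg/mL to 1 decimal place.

k = ln2/t½ = ln2/33 ≈ 0.021004 h⁻¹; fraction remaining f = e^(−kτ) = e^(−0.021004×40) ≈ 0.4316.
At steady state, accumulation factor R = 1/(1 − e^(−kτ)) ≈ 1.7593.
Single-dose peak C₀ = D/Vd = 2456/87 ≈ 28.230 μg/mL.
Cmax,ss = C₀/(1 − f) ≈ 28.230/0.5684 ≈ 49.666 μg/mL.
One interval later, Cmin,ss = Cmax,ss·e^(−kτ) ≈ 49.666 × 0.4316 ≈ 21.436 μg/mL.
Trough 21.4 μg/mL vs MEC 8 μg/mL: adequate.

21.4 μg/mL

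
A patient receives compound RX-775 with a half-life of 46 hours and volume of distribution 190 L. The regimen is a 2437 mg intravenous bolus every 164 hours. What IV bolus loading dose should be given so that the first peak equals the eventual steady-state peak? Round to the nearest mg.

2662 mg

f = (1/2)^(164/46) ≈ 0.084482; accumulation ratio R = 1/(1−f) ≈ 1.09228.
Loading dose to hit Cmax,ss on first dose: D_load = D_maint·R ≈ 2437 × 1.09228 ≈ 2661.89 mg.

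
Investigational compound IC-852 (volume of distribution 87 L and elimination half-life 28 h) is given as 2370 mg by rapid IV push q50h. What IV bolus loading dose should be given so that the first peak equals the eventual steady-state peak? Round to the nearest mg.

3338 mg

f = (1/2)^(50/28) ≈ 0.290032; accumulation ratio R = 1/(1−f) ≈ 1.40851.
Loading dose to hit Cmax,ss on first dose: D_load = D_maint·R ≈ 2370 × 1.40851 ≈ 3338.17 mg.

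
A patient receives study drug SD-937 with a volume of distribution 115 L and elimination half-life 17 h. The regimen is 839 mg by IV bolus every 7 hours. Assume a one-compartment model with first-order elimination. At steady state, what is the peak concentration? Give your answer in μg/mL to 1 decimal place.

τ/t½ = 7/17 ≈ 0.41176, so fraction remaining f = (1/2)^(7/17) ≈ 0.7517.
At steady state, accumulation factor R = 1/(1 − e^(−kτ)) ≈ 4.0274.
Single-dose peak C₀ = D/Vd = 839/115 ≈ 7.296 μg/mL.
Steady-state peak Cmax,ss = C₀·R ≈ 7.296 × 4.0274 ≈ 29.384 μg/mL.

29.4 μg/mL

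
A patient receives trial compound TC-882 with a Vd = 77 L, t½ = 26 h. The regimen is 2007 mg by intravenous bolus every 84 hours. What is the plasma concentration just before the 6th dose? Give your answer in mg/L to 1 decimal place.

3.1 mg/L

f = (1/2)^(τ/t½) = (1/2)^(84/26) ≈ 0.1065.
C₀ = D/Vd = 2007/77 ≈ 26.065 mg/L.
Before the 6th dose, 5 doses have been given. Superposition: Cmin = C₀·(f + f² + … + f^5).
≈ 26.065 × (0.1065 + 0.0113 + 0.0012 + 0.0001 + 0.0000) ≈ 26.065 × 0.1191 ≈ 3.104 mg/L.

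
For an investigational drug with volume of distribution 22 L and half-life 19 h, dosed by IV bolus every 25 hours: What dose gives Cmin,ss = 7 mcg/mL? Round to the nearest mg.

τ/t½ = 25/19 ≈ 1.3158, so f = (1/2)^(25/19) ≈ 0.401706.
Cmin,ss = (D/Vd)·f/(1−f), so D = Cmin,ss·Vd·(1−f)/f.
D = 7 × 22 × (1−f)/f ≈ 7 × 22 × 1.48938 ≈ 229.36 mg.

229 mg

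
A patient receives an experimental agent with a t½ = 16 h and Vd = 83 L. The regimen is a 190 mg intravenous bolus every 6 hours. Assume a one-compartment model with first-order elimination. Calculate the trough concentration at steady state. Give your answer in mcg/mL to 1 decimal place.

7.7 mcg/mL

τ/t½ = 6/16 ≈ 0.375, so fraction remaining f = (1/2)^(6/16) ≈ 0.7711.
Each bolus raises the concentration by D/Vd = 190/83 ≈ 2.289 mcg/mL.
Steady-state trough Cmin,ss = C₀·f/(1−f) ≈ 2.289 × 0.7711/0.2289 ≈ 7.711 mcg/mL.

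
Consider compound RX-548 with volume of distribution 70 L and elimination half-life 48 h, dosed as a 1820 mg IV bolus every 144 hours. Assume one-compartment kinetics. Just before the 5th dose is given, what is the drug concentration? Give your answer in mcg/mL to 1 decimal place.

3.7 mcg/mL

f = (1/2)^(τ/t½) = (1/2)^(144/48) ≈ 0.1250.
C₀ = D/Vd = 1820/70 ≈ 26.000 mcg/mL.
Before the 5th dose, 4 doses have been given. Superposition: Cmin = C₀·(f + f² + … + f^4).
≈ 26.000 × (0.1250 + 0.0156 + 0.0020 + 0.0002) ≈ 26.000 × 0.1428 ≈ 3.713 mcg/mL.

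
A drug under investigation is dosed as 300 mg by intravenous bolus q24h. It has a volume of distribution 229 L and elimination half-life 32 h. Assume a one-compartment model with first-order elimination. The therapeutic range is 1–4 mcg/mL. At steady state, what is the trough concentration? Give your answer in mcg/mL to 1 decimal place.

1.9 mcg/mL

τ/t½ = 24/32 ≈ 0.75, so fraction remaining f = (1/2)^(24/32) ≈ 0.5946.
Single-dose peak C₀ = D/Vd = 300/229 ≈ 1.310 mcg/mL.
Steady-state trough Cmin,ss = C₀·f/(1−f) ≈ 1.310 × 0.5946/0.4054 ≈ 1.921 mcg/mL.
Trough 1.9 mcg/mL vs MEC 1 mcg/mL: adequate.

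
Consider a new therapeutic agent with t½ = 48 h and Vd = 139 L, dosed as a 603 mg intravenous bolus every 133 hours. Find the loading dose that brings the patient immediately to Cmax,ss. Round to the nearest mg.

f = (1/2)^(133/48) ≈ 0.146520; accumulation ratio R = 1/(1−f) ≈ 1.17167.
Loading dose to hit Cmax,ss on first dose: D_load = D_maint·R ≈ 603 × 1.17167 ≈ 706.52 mg.

707 mg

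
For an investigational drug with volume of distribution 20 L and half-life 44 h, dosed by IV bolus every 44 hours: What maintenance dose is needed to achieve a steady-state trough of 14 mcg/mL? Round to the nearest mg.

τ/t½ = 44/44 ≈ 1, so f = (1/2)^(44/44) ≈ 0.500000.
Cmin,ss = (D/Vd)·f/(1−f), so D = Cmin,ss·Vd·(1−f)/f.
D = 14 × 20 × (1−f)/f ≈ 14 × 20 × 1.00000 ≈ 280.00 mg.

280 mg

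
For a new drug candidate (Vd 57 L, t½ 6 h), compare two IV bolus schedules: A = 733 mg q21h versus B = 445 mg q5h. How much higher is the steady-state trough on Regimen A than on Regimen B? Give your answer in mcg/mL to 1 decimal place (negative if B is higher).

-8.7 mcg/mL

Regimen A: f = (1/2)^(21/6) ≈ 0.0884; Cmin,ss = (733/57)·f/(1−f) ≈ 1.247 mcg/mL.
Regimen B: f = (1/2)^(5/6) ≈ 0.5612; Cmin,ss = (445/57)·f/(1−f) ≈ 9.985 mcg/mL.
Difference ≈ 1.247 − 9.985 ≈ -8.738 mcg/mL.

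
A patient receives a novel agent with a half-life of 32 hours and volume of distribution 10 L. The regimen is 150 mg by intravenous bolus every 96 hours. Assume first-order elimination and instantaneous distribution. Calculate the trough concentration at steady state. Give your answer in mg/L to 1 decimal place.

2.1 mg/L

τ = 96 h = 3 half-lives, so f = (1/2)^3 = 0.125.
Accumulation ratio R = 1/(1 − f) = 1/0.875 = 8/7.
Single-dose peak C₀ = D/Vd = 150/10 = 15 mg/L.
Steady-state peak Cmax,ss = C₀·R = 15 × 8/7 ≈ 17.143 mg/L.
Steady-state trough Cmin,ss = Cmax,ss·f ≈ 17.143 × 0.125 ≈ 2.143 mg/L.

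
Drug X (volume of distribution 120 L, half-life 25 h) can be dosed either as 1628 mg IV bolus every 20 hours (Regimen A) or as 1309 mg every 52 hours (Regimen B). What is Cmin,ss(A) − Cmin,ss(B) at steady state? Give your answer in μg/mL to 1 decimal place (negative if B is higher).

Regimen A: f = (1/2)^(20/25) ≈ 0.5743; Cmin,ss = (1628/120)·f/(1−f) ≈ 18.302 μg/mL.
Regimen B: f = (1/2)^(52/25) ≈ 0.2365; Cmin,ss = (1309/120)·f/(1−f) ≈ 3.379 μg/mL.
Difference ≈ 18.302 − 3.379 ≈ 14.923 μg/mL.

14.9 μg/mL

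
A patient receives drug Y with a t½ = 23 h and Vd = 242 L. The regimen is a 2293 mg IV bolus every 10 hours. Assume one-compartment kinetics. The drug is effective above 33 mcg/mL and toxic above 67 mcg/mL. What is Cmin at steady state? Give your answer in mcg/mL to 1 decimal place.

Over one 10-h interval, 10/23 ≈ 0.43478 half-lives elapse, leaving f ≈ 0.7398 of each dose.
Single-dose peak C₀ = D/Vd = 2293/242 ≈ 9.475 mcg/mL.
Steady-state trough Cmin,ss = C₀·f/(1−f) ≈ 9.475 × 0.7398/0.2602 ≈ 26.939 mcg/mL.
Trough 26.9 mcg/mL vs MEC 33 mcg/mL: subtherapeutic.

26.9 mcg/mL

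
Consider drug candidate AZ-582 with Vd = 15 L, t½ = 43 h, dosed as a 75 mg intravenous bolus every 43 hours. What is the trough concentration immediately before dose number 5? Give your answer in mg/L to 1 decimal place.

f = (1/2)^(τ/t½) = (1/2)^(43/43) ≈ 0.5000.
C₀ = D/Vd = 75/15 ≈ 5.000 mg/L.
Before the 5th dose, 4 doses have been given. Superposition: Cmin = C₀·(f + f² + … + f^4).
≈ 5.000 × (0.5000 + 0.2500 + 0.1250 + 0.0625) ≈ 5.000 × 0.9375 ≈ 4.688 mg/L.

4.7 mg/L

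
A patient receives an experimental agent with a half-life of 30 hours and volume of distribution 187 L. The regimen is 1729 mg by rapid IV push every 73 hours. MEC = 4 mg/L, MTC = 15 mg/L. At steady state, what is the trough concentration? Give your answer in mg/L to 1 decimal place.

k = ln2/t½ = ln2/30 ≈ 0.023105 h⁻¹; fraction remaining f = e^(−kτ) = e^(−0.023105×73) ≈ 0.1851.
Accumulation ratio R = 1/(1 − f) ≈ 1/0.8149 ≈ 1.2271.
Single-dose peak C₀ = D/Vd = 1729/187 ≈ 9.246 mg/L.
Cmax,ss = C₀/(1 − f) ≈ 9.246/0.8149 ≈ 11.346 mg/L.
One interval later, Cmin,ss = Cmax,ss·e^(−kτ) ≈ 11.346 × 0.1851 ≈ 2.100 mg/L.
Trough 2.1 mg/L vs MEC 4 mg/L: subtherapeutic.

2.1 mg/L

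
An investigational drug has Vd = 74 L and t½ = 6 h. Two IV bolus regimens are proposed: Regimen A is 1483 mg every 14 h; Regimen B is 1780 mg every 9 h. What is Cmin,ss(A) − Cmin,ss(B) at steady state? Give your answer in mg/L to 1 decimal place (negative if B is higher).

Regimen A: f = (1/2)^(14/6) ≈ 0.1984; Cmin,ss = (1483/74)·f/(1−f) ≈ 4.960 mg/L.
Regimen B: f = (1/2)^(9/6) ≈ 0.3536; Cmin,ss = (1780/74)·f/(1−f) ≈ 13.158 mg/L.
Difference ≈ 4.960 − 13.158 ≈ -8.198 mg/L.

-8.2 mg/L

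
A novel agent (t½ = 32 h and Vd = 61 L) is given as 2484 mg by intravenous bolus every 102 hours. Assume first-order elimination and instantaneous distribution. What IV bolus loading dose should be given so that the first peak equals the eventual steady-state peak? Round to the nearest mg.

2790 mg

f = (1/2)^(102/32) ≈ 0.109766; accumulation ratio R = 1/(1−f) ≈ 1.12330.
Loading dose to hit Cmax,ss on first dose: D_load = D_maint·R ≈ 2484 × 1.12330 ≈ 2790.28 mg.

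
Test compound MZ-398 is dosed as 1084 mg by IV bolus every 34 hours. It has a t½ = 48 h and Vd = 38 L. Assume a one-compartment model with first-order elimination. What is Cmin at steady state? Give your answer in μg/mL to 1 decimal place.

Over one 34-h interval, 34/48 ≈ 0.70833 half-lives elapse, leaving f ≈ 0.6120 of each dose.
Single-dose peak C₀ = D/Vd = 1084/38 ≈ 28.526 μg/mL.
Steady-state trough Cmin,ss = C₀·f/(1−f) ≈ 28.526 × 0.6120/0.3880 ≈ 44.995 μg/mL.

45.0 μg/mL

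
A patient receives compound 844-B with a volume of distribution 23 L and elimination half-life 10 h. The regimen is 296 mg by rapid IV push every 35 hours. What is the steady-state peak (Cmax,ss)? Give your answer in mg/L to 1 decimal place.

k = ln2/t½ = ln2/10 ≈ 0.069315 h⁻¹; fraction remaining f = e^(−kτ) = e^(−0.069315×35) ≈ 0.0884.
At steady state, accumulation factor R = 1/(1 − e^(−kτ)) ≈ 1.0970.
Single-dose peak C₀ = D/Vd = 296/23 ≈ 12.870 mg/L.
Steady-state peak Cmax,ss = C₀·R ≈ 12.870 × 1.0970 ≈ 14.118 mg/L.

14.1 mg/L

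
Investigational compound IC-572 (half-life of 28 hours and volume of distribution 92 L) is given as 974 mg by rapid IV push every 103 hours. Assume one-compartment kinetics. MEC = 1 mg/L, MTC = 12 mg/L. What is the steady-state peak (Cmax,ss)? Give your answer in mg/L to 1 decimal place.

11.5 mg/L

k = ln2/t½ = ln2/28 ≈ 0.024755 h⁻¹; fraction remaining f = e^(−kτ) = e^(−0.024755×103) ≈ 0.0781.
Accumulation ratio R = 1/(1 − f) ≈ 1/0.9219 ≈ 1.0847.
Each bolus raises the concentration by D/Vd = 974/92 ≈ 10.587 mg/L.
Steady-state peak Cmax,ss = C₀·R ≈ 10.587 × 1.0847 ≈ 11.484 mg/L.
Peak 11.5 mg/L vs MTC 12 mg/L: below toxic threshold.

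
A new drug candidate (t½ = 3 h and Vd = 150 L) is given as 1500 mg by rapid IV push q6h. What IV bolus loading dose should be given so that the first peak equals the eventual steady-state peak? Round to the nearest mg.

2000 mg

f = (1/2)^(6/3) ≈ 0.250000; accumulation ratio R = 1/(1−f) ≈ 1.33333.
Loading dose to hit Cmax,ss on first dose: D_load = D_maint·R ≈ 1500 × 1.33333 ≈ 1999.99 mg.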